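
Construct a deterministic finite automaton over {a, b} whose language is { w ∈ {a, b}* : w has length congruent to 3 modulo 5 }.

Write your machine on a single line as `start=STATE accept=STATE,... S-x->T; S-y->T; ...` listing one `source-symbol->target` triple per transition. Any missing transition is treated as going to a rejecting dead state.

Count input length modulo 5: every symbol advances one step around the cycle s0 → s1 → s2 → s3 → s4 → s0. Accept at s3.
With 5 states:
        a   b  
>  s0   s1  s1 
   s1   s2  s2 
   s2   s3  s3 
 * s3   s4  s4 
   s4   s0  s0 
(> = start, * = accepting)

start=s0; accept=s3; s0-a->s1; s0-b->s1; s1-a->s2; s1-b->s2; s2-a->s3; s2-b->s3; s3-a->s4; s3-b->s4; s4-a->s0; s4-b->s0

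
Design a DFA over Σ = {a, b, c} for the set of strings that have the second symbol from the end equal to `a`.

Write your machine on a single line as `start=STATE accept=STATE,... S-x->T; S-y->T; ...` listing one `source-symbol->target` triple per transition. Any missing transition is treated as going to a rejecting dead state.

A DFA must remember the last 2 symbols (since which symbol is second-to-last isn't known until the input ends). Use one state per possible window of the last ≤2 symbols; accept from those whose window starts with `a`.
A 13-state machine:
          a    b    c  
>  q0     q1   q2   q3 
   q1     q4   q5   q6 
   q2     q7   q8   q9 
   q3    q10  q11  q12 
 * q4     q4   q5   q6 
 * q5     q7   q8   q9 
 * q6    q10  q11  q12 
   q7     q4   q5   q6 
   q8     q7   q8   q9 
   q9    q10  q11  q12 
   q10    q4   q5   q6 
   q11    q7   q8   q9 
   q12   q10  q11  q12 
(> = start, * = accepting)

start=q0; accept=q4,q5,q6; q0-a->q1; q0-b->q2; q0-c->q3; q1-a->q4; q1-b->q5; q1-c->q6; q2-a->q7; q2-b->q8; q2-c->q9; q3-a->q10; q3-b->q11; q3-c->q12; q4-a->q4; q4-b->q5; q4-c->q6; q5-a->q7; q5-b->q8; q5-c->q9; q6-a->q10; q6-b->q11; q6-c->q12; q7-a->q4; q7-b->q5; q7-c->q6; q8-a->q7; q8-b->q8; q8-c->q9; q9-a->q10; q9-b->q11; q9-c->q12; q10-a->q4; q10-b->q5; q10-c->q6; q11-a->q7; q11-b->q8; q11-c->q9; q12-a->q10; q12-b->q11; q12-c->q12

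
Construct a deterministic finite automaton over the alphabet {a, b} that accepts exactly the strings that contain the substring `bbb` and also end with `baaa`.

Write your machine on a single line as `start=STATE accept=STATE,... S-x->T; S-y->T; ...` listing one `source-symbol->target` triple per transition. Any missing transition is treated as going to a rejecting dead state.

Run two small machines in parallel and take their product. One (4 states) tracks whether and how much of `bbb` has been seen; the other (5 states) tracks how much of the suffix `baaa` has currently been matched. Each combined state is a pair, one component from each; accept when both components accept.
          a    b  
>  q0     q0   q1 
   q1     q2   q3 
   q2     q4   q1 
   q3     q2   q5 
   q4     q6   q1 
   q5     q7   q5 
   q6     q0   q1 
   q7     q8   q5 
   q8     q9   q5 
 * q9    q10   q5 
   q10   q10   q5 
(> = start, * = accepting)

start=q0; accept=q9; q0-a->q0; q0-b->q1; q1-a->q2; q1-b->q3; q2-a->q4; q2-b->q1; q3-a->q2; q3-b->q5; q4-a->q6; q4-b->q1; q5-a->q7; q5-b->q5; q6-a->q0; q6-b->q1; q7-a->q8; q7-b->q5; q8-a->q9; q8-b->q5; q9-a->q10; q9-b->q5; q10-a->q10; q10-b->q5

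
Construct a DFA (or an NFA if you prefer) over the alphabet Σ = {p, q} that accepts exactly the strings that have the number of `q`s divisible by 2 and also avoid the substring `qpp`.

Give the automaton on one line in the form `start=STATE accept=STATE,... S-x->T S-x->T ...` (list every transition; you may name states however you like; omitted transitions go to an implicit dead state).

start=S0 accept=S0,S3,S5 S0-p->S0 S0-q->S1 S1-p->S2 S1-q->S3 S2-p->S4 S2-q->S3 S3-p->S5 S3-q->S1 S4-p->S4 S4-q->S4 S5-p->S4 S5-q->S1

Run two small machines in parallel and take their product. One (2 states) tracks the count of `q`s modulo 2; the other (4 states) tracks partial matches of the forbidden pattern `qpp`. Each combined state is a pair, one component from each; accept when both components accept. After merging equivalent states the machine shrinks.
A 6-state machine:
        p   q  
>* S0   S0  S1 
   S1   S2  S3 
   S2   S4  S3 
 * S3   S5  S1 
   S4   S4  S4 
 * S5   S4  S1 
(> = start, * = accepting)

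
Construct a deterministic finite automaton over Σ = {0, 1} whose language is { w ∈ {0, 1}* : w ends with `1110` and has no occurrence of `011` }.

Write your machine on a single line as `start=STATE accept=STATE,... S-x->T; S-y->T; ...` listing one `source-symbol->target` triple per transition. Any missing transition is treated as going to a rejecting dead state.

Handle the two conditions separately and then intersect. One (5 states) tracks how much of the suffix `1110` has currently been matched; the other (4 states) tracks partial matches of the forbidden pattern `011`. Each combined state is a pair, one component from each; accept when both components accept. After merging equivalent states the machine shrinks.
With 6 states:
       0  1 
>  A   B  C 
   B   B  B 
   C   B  D 
   D   B  E 
   E   F  E 
 * F   B  B 
(> = start, * = accepting)

start=A; accept=F; A-0->B; A-1->C; B-0->B; B-1->B; C-0->B; C-1->D; D-0->B; D-1->E; E-0->F; E-1->E; F-0->B; F-1->B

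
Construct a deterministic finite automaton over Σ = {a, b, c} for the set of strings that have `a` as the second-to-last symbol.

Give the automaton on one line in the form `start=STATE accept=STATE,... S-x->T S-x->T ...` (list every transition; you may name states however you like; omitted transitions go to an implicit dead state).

start=q0 accept=q4,q5,q6 q0-a->q1 q0-b->q2 q0-c->q3 q1-a->q4 q1-b->q5 q1-c->q6 q2-a->q7 q2-b->q8 q2-c->q9 q3-a->q10 q3-b->q11 q3-c->q12 q4-a->q4 q4-b->q5 q4-c->q6 q5-a->q7 q5-b->q8 q5-c->q9 q6-a->q10 q6-b->q11 q6-c->q12 q7-a->q4 q7-b->q5 q7-c->q6 q8-a->q7 q8-b->q8 q8-c->q9 q9-a->q10 q9-b->q11 q9-c->q12 q10-a->q4 q10-b->q5 q10-c->q6 q11-a->q7 q11-b->q8 q11-c->q9 q12-a->q10 q12-b->q11 q12-c->q12

Because acceptance depends on a position counted from the end, the machine has to buffer the most recent 2 symbols. Make each state the string of the last up-to-2 symbols read; on input `x` shift the window left and append `x`. Accept when the buffered window has length 2 and begins with `a`.
With 13 states:
          a    b    c  
>  q0     q1   q2   q3 
   q1     q4   q5   q6 
   q2     q7   q8   q9 
   q3    q10  q11  q12 
 * q4     q4   q5   q6 
 * q5     q7   q8   q9 
 * q6    q10  q11  q12 
   q7     q4   q5   q6 
   q8     q7   q8   q9 
   q9    q10  q11  q12 
   q10    q4   q5   q6 
   q11    q7   q8   q9 
   q12   q10  q11  q12 
(> = start, * = accepting)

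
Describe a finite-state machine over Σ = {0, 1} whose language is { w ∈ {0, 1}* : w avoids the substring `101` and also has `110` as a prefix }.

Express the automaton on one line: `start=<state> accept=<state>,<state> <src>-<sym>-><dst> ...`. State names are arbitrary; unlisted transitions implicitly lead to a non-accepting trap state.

Run two small machines in parallel and take their product. The first has 4 states tracking partial matches of the forbidden pattern `101`; the second has 5 states tracking whether the input so far still matches the prefix `110`. A product state is a pair (one from each), accepting exactly when both do. Minimizing collapses redundant product states.
        0   1  
>  q0   q1  q2 
   q1   q1  q1 
   q2   q1  q3 
   q3   q4  q1 
 * q4   q5  q1 
 * q5   q5  q6 
 * q6   q4  q6 
(> = start, * = accepting)

start=q0 accept=q4,q5,q6 q0-0->q1 q0-1->q2 q1-0->q1 q1-1->q1 q2-0->q1 q2-1->q3 q3-0->q4 q3-1->q1 q4-0->q5 q4-1->q1 q5-0->q5 q5-1->q6 q6-0->q4 q6-1->q6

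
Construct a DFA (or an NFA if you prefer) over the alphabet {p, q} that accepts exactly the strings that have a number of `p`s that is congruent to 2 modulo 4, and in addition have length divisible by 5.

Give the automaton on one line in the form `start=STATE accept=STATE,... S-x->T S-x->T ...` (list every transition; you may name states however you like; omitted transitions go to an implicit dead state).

Handle the two conditions separately and then intersect. The first has 4 states tracking the count of `p`s modulo 4; the second has 5 states tracking the input length modulo 5. A product state is a pair (one from each), accepting exactly when both do.
A 20-state machine:
          p    q  
>  s0     s1   s2 
   s1     s3   s4 
   s2     s4   s5 
   s3     s6   s7 
   s4     s7   s8 
   s5     s8   s9 
   s6    s10  s11 
   s7    s11  s12 
   s8    s12  s13 
   s9    s13  s10 
   s10   s14   s0 
   s11    s0  s15 
   s12   s15  s16 
   s13   s16  s14 
   s14   s17   s1 
   s15    s2  s18 
 * s16   s18  s17 
   s17   s19   s3 
   s18    s5  s19 
   s19    s9   s6 
(> = start, * = accepting)

start=s0 accept=s16 s0-p->s1 s0-q->s2 s1-p->s3 s1-q->s4 s2-p->s4 s2-q->s5 s3-p->s6 s3-q->s7 s4-p->s7 s4-q->s8 s5-p->s8 s5-q->s9 s6-p->s10 s6-q->s11 s7-p->s11 s7-q->s12 s8-p->s12 s8-q->s13 s9-p->s13 s9-q->s10 s10-p->s14 s10-q->s0 s11-p->s0 s11-q->s15 s12-p->s15 s12-q->s16 s13-p->s16 s13-q->s14 s14-p->s17 s14-q->s1 s15-p->s2 s15-q->s18 s16-p->s18 s16-q->s17 s17-p->s19 s17-q->s3 s18-p->s5 s18-q->s19 s19-p->s9 s19-q->s6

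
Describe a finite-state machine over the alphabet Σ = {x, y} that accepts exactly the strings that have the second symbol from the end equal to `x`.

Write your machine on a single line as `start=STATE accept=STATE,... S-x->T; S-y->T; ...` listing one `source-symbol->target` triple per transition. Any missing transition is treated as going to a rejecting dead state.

A DFA must remember the last 2 symbols (since which symbol is second-to-last isn't known until the input ends). Use one state per possible window of the last ≤2 symbols; accept from those whose window starts with `x`.
A 7-state machine:
        x   y  
>  s0   s1  s2 
   s1   s3  s4 
   s2   s5  s6 
 * s3   s3  s4 
 * s4   s5  s6 
   s5   s3  s4 
   s6   s5  s6 
(> = start, * = accepting)

start=s0; accept=s3,s4; s0-x->s1; s0-y->s2; s1-x->s3; s1-y->s4; s2-x->s5; s2-y->s6; s3-x->s3; s3-y->s4; s4-x->s5; s4-y->s6; s5-x->s3; s5-y->s4; s6-x->s5; s6-y->s6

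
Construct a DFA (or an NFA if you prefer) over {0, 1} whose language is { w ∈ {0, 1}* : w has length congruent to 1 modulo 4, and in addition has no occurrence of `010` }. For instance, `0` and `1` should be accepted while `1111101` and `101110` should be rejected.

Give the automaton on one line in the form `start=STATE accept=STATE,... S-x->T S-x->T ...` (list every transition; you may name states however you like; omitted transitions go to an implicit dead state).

Run two small machines in parallel and take their product. The first has 4 states tracking the input length modulo 4; the second has 4 states tracking partial matches of the forbidden pattern `010`. A product state is a pair (one from each), accepting exactly when both do. Minimizing collapses redundant product states.
A 13-state machine:
          0    1  
>  S0     S1   S2 
 * S1     S3   S4 
 * S2     S3   S5 
   S3     S6   S7 
   S4     S8   S9 
   S5     S6   S9 
   S6    S10  S11 
   S7     S8   S0 
   S8     S8   S8 
   S9    S10   S0 
   S10    S1  S12 
   S11    S8   S2 
 * S12    S8   S5 
(> = start, * = accepting)

start=S0 accept=S1,S2,S12 S0-0->S1 S0-1->S2 S1-0->S3 S1-1->S4 S2-0->S3 S2-1->S5 S3-0->S6 S3-1->S7 S4-0->S8 S4-1->S9 S5-0->S6 S5-1->S9 S6-0->S10 S6-1->S11 S7-0->S8 S7-1->S0 S8-0->S8 S8-1->S8 S9-0->S10 S9-1->S0 S10-0->S1 S10-1->S12 S11-0->S8 S11-1->S2 S12-0->S8 S12-1->S5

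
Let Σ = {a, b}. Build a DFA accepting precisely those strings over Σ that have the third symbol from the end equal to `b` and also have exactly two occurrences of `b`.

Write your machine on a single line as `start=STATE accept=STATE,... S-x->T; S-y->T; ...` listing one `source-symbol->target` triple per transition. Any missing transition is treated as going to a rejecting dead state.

Handle the two conditions separately and then intersect. One (15 states) tracks the last 3 symbols read; the other (4 states) tracks the count of `b`s, saturating at 3. Each combined state is a pair, one component from each; accept when both components accept. Equivalent product states are then merged.
With 11 states:
          a    b  
>  q0     q0   q1 
   q1     q2   q3 
   q2     q4   q5 
   q3     q6   q7 
   q4     q4   q8 
 * q5     q9   q7 
 * q6    q10   q7 
   q7     q7   q7 
   q8     q9   q7 
   q9    q10   q7 
 * q10    q7   q7 
(> = start, * = accepting)

start=q0; accept=q5,q6,q10; q0-a->q0; q0-b->q1; q1-a->q2; q1-b->q3; q2-a->q4; q2-b->q5; q3-a->q6; q3-b->q7; q4-a->q4; q4-b->q8; q5-a->q9; q5-b->q7; q6-a->q10; q6-b->q7; q7-a->q7; q7-b->q7; q8-a->q9; q8-b->q7; q9-a->q10; q9-b->q7; q10-a->q7; q10-b->q7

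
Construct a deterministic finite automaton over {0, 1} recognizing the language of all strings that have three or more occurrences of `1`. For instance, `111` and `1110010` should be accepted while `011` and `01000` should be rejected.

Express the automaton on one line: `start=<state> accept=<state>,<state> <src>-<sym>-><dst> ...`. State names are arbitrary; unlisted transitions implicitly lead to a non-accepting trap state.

Only the number of `1`s matters, and only up to 4. Make a chain q0 → q1 → q2 → q3 → q4 advanced by each `1` (with q4 absorbing); every other symbol self-loops. The accepting set is {q3, q4}.
A 5-state machine:
        0   1  
>  q0   q0  q1 
   q1   q1  q2 
   q2   q2  q3 
 * q3   q3  q4 
 * q4   q4  q4 
(> = start, * = accepting)

start=q0 accept=q3,q4 q0-0->q0 q0-1->q1 q1-0->q1 q1-1->q2 q2-0->q2 q2-1->q3 q3-0->q3 q3-1->q4 q4-0->q4 q4-1->q4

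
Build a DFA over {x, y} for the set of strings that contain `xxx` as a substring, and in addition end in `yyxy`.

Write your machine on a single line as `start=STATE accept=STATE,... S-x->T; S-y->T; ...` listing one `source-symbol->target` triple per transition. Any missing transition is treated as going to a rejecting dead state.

Build one automaton per condition and run them in lockstep. The first has 4 states tracking whether and how much of `xxx` has been seen; the second has 5 states tracking how much of the suffix `yyxy` has currently been matched. A product state is a pair (one from each), accepting exactly when both do.
          x    y  
>  S0     S1   S2 
   S1     S3   S2 
   S2     S1   S4 
   S3     S5   S2 
   S4     S6   S4 
   S5     S5   S7 
   S6     S3   S8 
   S7     S5   S9 
   S8     S1   S4 
   S9    S10   S9 
   S10    S5  S11 
 * S11    S5   S9 
(> = start, * = accepting)

start=S0; accept=S11; S0-x->S1; S0-y->S2; S1-x->S3; S1-y->S2; S2-x->S1; S2-y->S4; S3-x->S5; S3-y->S2; S4-x->S6; S4-y->S4; S5-x->S5; S5-y->S7; S6-x->S3; S6-y->S8; S7-x->S5; S7-y->S9; S8-x->S1; S8-y->S4; S9-x->S10; S9-y->S9; S10-x->S5; S10-y->S11; S11-x->S5; S11-y->S9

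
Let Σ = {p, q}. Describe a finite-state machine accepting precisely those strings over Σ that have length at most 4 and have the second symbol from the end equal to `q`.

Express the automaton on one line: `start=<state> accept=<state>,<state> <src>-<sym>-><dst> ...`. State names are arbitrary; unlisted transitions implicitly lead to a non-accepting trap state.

start=A accept=F,G,J,K,N,O A-p->B A-q->C B-p->D B-q->E C-p->F C-q->G D-p->H D-q->I E-p->J E-q->K F-p->H F-q->I G-p->J G-q->K H-p->L H-q->M I-p->N I-q->O J-p->L J-q->M K-p->N K-q->O L-p->P L-q->Q M-p->R M-q->S N-p->P N-q->Q O-p->R O-q->S P-p->P P-q->Q Q-p->R Q-q->S R-p->P R-q->Q S-p->R S-q->S

Handle the two conditions separately and then intersect. One (6 states) tracks the input length, saturating at 5; the other (7 states) tracks the last 2 symbols read. Each combined state is a pair, one component from each; accept when both components accept.
       p  q 
>  A   B  C 
   B   D  E 
   C   F  G 
   D   H  I 
   E   J  K 
 * F   H  I 
 * G   J  K 
   H   L  M 
   I   N  O 
 * J   L  M 
 * K   N  O 
   L   P  Q 
   M   R  S 
 * N   P  Q 
 * O   R  S 
   P   P  Q 
   Q   R  S 
   R   P  Q 
   S   R  S 
(> = start, * = accepting)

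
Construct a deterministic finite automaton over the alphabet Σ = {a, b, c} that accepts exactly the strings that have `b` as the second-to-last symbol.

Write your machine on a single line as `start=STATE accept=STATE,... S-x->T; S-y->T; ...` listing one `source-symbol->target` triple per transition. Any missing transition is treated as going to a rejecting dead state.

start=S0; accept=S7,S8,S9; S0-a->S1; S0-b->S2; S0-c->S3; S1-a->S4; S1-b->S5; S1-c->S6; S2-a->S7; S2-b->S8; S2-c->S9; S3-a->S10; S3-b->S11; S3-c->S12; S4-a->S4; S4-b->S5; S4-c->S6; S5-a->S7; S5-b->S8; S5-c->S9; S6-a->S10; S6-b->S11; S6-c->S12; S7-a->S4; S7-b->S5; S7-c->S6; S8-a->S7; S8-b->S8; S8-c->S9; S9-a->S10; S9-b->S11; S9-c->S12; S10-a->S4; S10-b->S5; S10-c->S6; S11-a->S7; S11-b->S8; S11-c->S9; S12-a->S10; S12-b->S11; S12-c->S12

Because acceptance depends on a position counted from the end, the machine has to buffer the most recent 2 symbols. Make each state the string of the last up-to-2 symbols read; on input `x` shift the window left and append `x`. Accept when the buffered window has length 2 and begins with `b`.
          a    b    c  
>  S0     S1   S2   S3 
   S1     S4   S5   S6 
   S2     S7   S8   S9 
   S3    S10  S11  S12 
   S4     S4   S5   S6 
   S5     S7   S8   S9 
   S6    S10  S11  S12 
 * S7     S4   S5   S6 
 * S8     S7   S8   S9 
 * S9    S10  S11  S12 
   S10    S4   S5   S6 
   S11    S7   S8   S9 
   S12   S10  S11  S12 
(> = start, * = accepting)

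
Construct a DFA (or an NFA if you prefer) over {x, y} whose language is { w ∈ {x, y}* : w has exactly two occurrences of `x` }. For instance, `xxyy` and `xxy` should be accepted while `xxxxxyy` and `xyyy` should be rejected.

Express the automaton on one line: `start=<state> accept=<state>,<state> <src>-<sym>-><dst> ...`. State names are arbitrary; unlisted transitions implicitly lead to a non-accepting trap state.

Count `x`s, saturating at 3: states q0 through q2 mean 0 through 2 `x`s seen; q3 means more than 2. Each `x` increments (capped at q3); other symbols loop. Accept from {q2}.
4 states suffice.
        x   y  
>  q0   q1  q0 
   q1   q2  q1 
 * q2   q3  q2 
   q3   q3  q3 
(> = start, * = accepting)

start=q0 accept=q2 q0-x->q1 q0-y->q0 q1-x->q2 q1-y->q1 q2-x->q3 q2-y->q2 q3-x->q3 q3-y->q3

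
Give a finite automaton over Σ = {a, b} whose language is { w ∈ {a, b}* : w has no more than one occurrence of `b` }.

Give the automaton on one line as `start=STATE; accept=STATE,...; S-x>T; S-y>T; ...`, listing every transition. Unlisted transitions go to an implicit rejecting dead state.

start=s0; accept=s0,s1; s0-a>s0; s0-b>s1; s1-a>s1; s1-b>s2; s2-a>s2; s2-b>s2

Only the number of `b`s matters, and only up to 2. Make a chain s0 → s1 → s2 advanced by each `b` (with s2 absorbing); every other symbol self-loops. The accepting set is {s0, s1}.
        a   b  
>* s0   s0  s1 
 * s1   s1  s2 
   s2   s2  s2 
(> = start, * = accepting)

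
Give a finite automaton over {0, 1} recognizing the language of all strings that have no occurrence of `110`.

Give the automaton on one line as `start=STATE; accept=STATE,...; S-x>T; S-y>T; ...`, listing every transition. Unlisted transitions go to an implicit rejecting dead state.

This is the complement of 'contains `110`'. Use the same substring-matching states — q0 through q3 holding how much of `110` has just been matched — but flip the accepting set: everything except the trap q3 accepts.
With 4 states:
        0   1  
>* q0   q0  q1 
 * q1   q0  q2 
 * q2   q3  q2 
   q3   q3  q3 
(> = start, * = accepting)

start=q0; accept=q0,q1,q2; q0-0>q0; q0-1>q1; q1-0>q0; q1-1>q2; q2-0>q3; q2-1>q2; q3-0>q3; q3-1>q3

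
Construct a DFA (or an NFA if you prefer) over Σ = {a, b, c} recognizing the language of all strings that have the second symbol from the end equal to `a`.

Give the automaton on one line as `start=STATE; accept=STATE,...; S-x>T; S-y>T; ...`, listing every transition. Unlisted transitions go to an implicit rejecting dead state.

start=s0; accept=s4,s5,s6; s0-a>s1; s0-b>s2; s0-c>s3; s1-a>s4; s1-b>s5; s1-c>s6; s2-a>s7; s2-b>s8; s2-c>s9; s3-a>s10; s3-b>s11; s3-c>s12; s4-a>s4; s4-b>s5; s4-c>s6; s5-a>s7; s5-b>s8; s5-c>s9; s6-a>s10; s6-b>s11; s6-c>s12; s7-a>s4; s7-b>s5; s7-c>s6; s8-a>s7; s8-b>s8; s8-c>s9; s9-a>s10; s9-b>s11; s9-c>s12; s10-a>s4; s10-b>s5; s10-c>s6; s11-a>s7; s11-b>s8; s11-c>s9; s12-a>s10; s12-b>s11; s12-c>s12

Because acceptance depends on a position counted from the end, the machine has to buffer the most recent 2 symbols. Make each state the string of the last up-to-2 symbols read; on input `x` shift the window left and append `x`. Accept when the buffered window has length 2 and begins with `a`.
          a    b    c  
>  s0     s1   s2   s3 
   s1     s4   s5   s6 
   s2     s7   s8   s9 
   s3    s10  s11  s12 
 * s4     s4   s5   s6 
 * s5     s7   s8   s9 
 * s6    s10  s11  s12 
   s7     s4   s5   s6 
   s8     s7   s8   s9 
   s9    s10  s11  s12 
   s10    s4   s5   s6 
   s11    s7   s8   s9 
   s12   s10  s11  s12 
(> = start, * = accepting)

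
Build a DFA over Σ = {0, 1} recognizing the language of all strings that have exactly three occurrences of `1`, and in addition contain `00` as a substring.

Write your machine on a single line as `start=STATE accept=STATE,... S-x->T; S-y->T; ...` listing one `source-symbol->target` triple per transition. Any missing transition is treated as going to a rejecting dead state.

Run two small machines in parallel and take their product. One (5 states) tracks the count of `1`s, saturating at 4; the other (3 states) tracks whether and how much of `00` has been seen. Each combined state is a pair, one component from each; accept when both components accept. After merging equivalent states the machine shrinks.
13 states suffice.
       0  1 
>  A   B  C 
   B   D  C 
   C   E  F 
   D   D  G 
   E   G  F 
   F   H  I 
   G   G  J 
   H   J  I 
   I   K  L 
   J   J  M 
   K   M  L 
   L   L  L 
 * M   M  L 
(> = start, * = accepting)

start=A; accept=M; A-0->B; A-1->C; B-0->D; B-1->C; C-0->E; C-1->F; D-0->D; D-1->G; E-0->G; E-1->F; F-0->H; F-1->I; G-0->G; G-1->J; H-0->J; H-1->I; I-0->K; I-1->L; J-0->J; J-1->M; K-0->M; K-1->L; L-0->L; L-1->L; M-0->M; M-1->L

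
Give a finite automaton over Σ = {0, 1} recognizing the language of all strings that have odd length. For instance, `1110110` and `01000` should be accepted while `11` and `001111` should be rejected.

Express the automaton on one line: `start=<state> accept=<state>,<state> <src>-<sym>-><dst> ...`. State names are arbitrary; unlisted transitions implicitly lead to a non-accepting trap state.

Count input length modulo 2: every symbol advances one step around the cycle S0 → S1 → S0. Accept at S1.
A 2-state machine:
        0   1  
>  S0   S1  S1 
 * S1   S0  S0 
(> = start, * = accepting)

start=S0 accept=S1 S0-0->S1 S0-1->S1 S1-0->S0 S1-1->S0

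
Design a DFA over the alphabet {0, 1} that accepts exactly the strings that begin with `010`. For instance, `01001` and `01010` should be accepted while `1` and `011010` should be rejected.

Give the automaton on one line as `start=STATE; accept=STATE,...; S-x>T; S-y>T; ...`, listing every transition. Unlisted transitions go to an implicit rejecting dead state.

start=A; accept=D; A-0>B; A-1>E; B-0>E; B-1>C; C-0>D; C-1>E; D-0>D; D-1>D; E-0>E; E-1>E

Check the first 3 symbols one by one: A through C record how many have matched `010` so far; any wrong symbol goes to the dead state E. After all 3 match we enter the accepting sink D.
A 5-state machine:
       0  1 
>  A   B  E 
   B   E  C 
   C   D  E 
 * D   D  D 
   E   E  E 
(> = start, * = accepting)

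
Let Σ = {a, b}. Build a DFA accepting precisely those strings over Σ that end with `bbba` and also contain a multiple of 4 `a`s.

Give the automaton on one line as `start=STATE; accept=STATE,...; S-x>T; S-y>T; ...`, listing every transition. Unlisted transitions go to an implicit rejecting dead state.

Handle the two conditions separately and then intersect. The first has 5 states tracking how much of the suffix `bbba` has currently been matched; the second has 4 states tracking the count of `a`s modulo 4. A product state is a pair (one from each), accepting exactly when both do. Minimizing collapses redundant product states.
With 8 states:
        a   b  
>  q0   q1  q0 
   q1   q2  q1 
   q2   q3  q2 
   q3   q0  q4 
   q4   q0  q5 
   q5   q0  q6 
   q6   q7  q6 
 * q7   q1  q0 
(> = start, * = accepting)

start=q0; accept=q7; q0-a>q1; q0-b>q0; q1-a>q2; q1-b>q1; q2-a>q3; q2-b>q2; q3-a>q0; q3-b>q4; q4-a>q0; q4-b>q5; q5-a>q0; q5-b>q6; q6-a>q7; q6-b>q6; q7-a>q1; q7-b>q0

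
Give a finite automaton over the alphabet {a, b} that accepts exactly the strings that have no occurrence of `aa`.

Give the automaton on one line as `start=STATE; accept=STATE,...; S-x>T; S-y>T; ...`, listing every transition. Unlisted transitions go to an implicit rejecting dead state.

start=s0; accept=s0,s1; s0-a>s1; s0-b>s0; s1-a>s2; s1-b>s0; s2-a>s2; s2-b>s2

Track partial matches of the forbidden pattern `aa`. State s2 is a dead state reached once `aa` has occurred; every other state accepts. s0 means no part of `aa` is currently matched.
With 3 states:
        a   b  
>* s0   s1  s0 
 * s1   s2  s0 
   s2   s2  s2 
(> = start, * = accepting)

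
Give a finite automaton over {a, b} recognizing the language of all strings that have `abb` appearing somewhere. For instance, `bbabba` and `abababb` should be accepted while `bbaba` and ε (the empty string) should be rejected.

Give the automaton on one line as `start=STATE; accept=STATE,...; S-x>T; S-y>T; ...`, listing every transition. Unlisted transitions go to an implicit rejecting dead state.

start=q0; accept=q3; q0-a>q1; q0-b>q0; q1-a>q1; q1-b>q2; q2-a>q1; q2-b>q3; q3-a>q3; q3-b>q3

States q0..q2 record the length of the longest prefix of `abb` that matches the current input suffix. Reaching q3 means `abb` has been seen, and we stay there forever. Accept from q3.
With 4 states:
        a   b  
>  q0   q1  q0 
   q1   q1  q2 
   q2   q1  q3 
 * q3   q3  q3 
(> = start, * = accepting)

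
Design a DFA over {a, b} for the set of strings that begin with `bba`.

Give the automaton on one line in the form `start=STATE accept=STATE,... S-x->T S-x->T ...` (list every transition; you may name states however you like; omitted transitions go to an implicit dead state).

start=q0 accept=q3 q0-a->q4 q0-b->q1 q1-a->q4 q1-b->q2 q2-a->q3 q2-b->q4 q3-a->q3 q3-b->q3 q4-a->q4 q4-b->q4

Check the first 3 symbols one by one: q0 through q2 record how many have matched `bba` so far; any wrong symbol goes to the dead state q4. After all 3 match we enter the accepting sink q3.
A 5-state machine:
        a   b  
>  q0   q4  q1 
   q1   q4  q2 
   q2   q3  q4 
 * q3   q3  q3 
   q4   q4  q4 
(> = start, * = accepting)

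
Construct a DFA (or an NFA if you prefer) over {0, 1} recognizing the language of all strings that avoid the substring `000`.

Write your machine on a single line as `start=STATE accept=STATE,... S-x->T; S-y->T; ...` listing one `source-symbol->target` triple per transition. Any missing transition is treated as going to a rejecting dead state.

start=q0; accept=q0,q1,q2; q0-0->q1; q0-1->q0; q1-0->q2; q1-1->q0; q2-0->q3; q2-1->q0; q3-0->q3; q3-1->q3

This is the complement of 'contains `000`'. Use the same substring-matching states — q0 through q3 holding how much of `000` has just been matched — but flip the accepting set: everything except the trap q3 accepts.
A 4-state machine:
        0   1  
>* q0   q1  q0 
 * q1   q2  q0 
 * q2   q3  q0 
   q3   q3  q3 
(> = start, * = accepting)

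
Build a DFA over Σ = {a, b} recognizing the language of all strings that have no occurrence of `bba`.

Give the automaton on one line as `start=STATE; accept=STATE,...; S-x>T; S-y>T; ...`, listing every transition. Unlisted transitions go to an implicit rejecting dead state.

start=S0; accept=S0,S1,S2; S0-a>S0; S0-b>S1; S1-a>S0; S1-b>S2; S2-a>S3; S2-b>S2; S3-a>S3; S3-b>S3

Track partial matches of the forbidden pattern `bba`. State S3 is a dead state reached once `bba` has occurred; every other state accepts. S0 means no part of `bba` is currently matched.
A 4-state machine:
        a   b  
>* S0   S0  S1 
 * S1   S0  S2 
 * S2   S3  S2 
   S3   S3  S3 
(> = start, * = accepting)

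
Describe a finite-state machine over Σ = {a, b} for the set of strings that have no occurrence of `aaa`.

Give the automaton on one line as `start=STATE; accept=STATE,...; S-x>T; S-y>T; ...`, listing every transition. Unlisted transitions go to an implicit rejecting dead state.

start=q0; accept=q0,q1,q2; q0-a>q1; q0-b>q0; q1-a>q2; q1-b>q0; q2-a>q3; q2-b>q0; q3-a>q3; q3-b>q3

Track partial matches of the forbidden pattern `aaa`. State q3 is a dead state reached once `aaa` has occurred; every other state accepts. q0 means no part of `aaa` is currently matched.
        a   b  
>* q0   q1  q0 
 * q1   q2  q0 
 * q2   q3  q0 
   q3   q3  q3 
(> = start, * = accepting)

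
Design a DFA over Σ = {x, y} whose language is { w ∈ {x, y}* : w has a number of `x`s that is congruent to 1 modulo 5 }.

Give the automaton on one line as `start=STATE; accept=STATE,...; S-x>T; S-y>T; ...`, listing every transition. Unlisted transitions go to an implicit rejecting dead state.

start=q0; accept=q1; q0-x>q1; q0-y>q0; q1-x>q2; q1-y>q1; q2-x>q3; q2-y>q2; q3-x>q4; q3-y>q3; q4-x>q0; q4-y>q4

The only thing that matters is how many `x`s have appeared, reduced mod 5. Use one state per residue: q0 for 0, …, q4 for 4. Reading `x` moves to the next residue; anything else stays put. q1 is accepting.
        x   y  
>  q0   q1  q0 
 * q1   q2  q1 
   q2   q3  q2 
   q3   q4  q3 
   q4   q0  q4 
(> = start, * = accepting)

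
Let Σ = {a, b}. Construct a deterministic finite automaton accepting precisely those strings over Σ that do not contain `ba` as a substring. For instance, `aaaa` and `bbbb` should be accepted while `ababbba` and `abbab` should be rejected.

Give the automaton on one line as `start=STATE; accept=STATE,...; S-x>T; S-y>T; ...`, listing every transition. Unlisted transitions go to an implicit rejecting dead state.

Track partial matches of the forbidden pattern `ba`. State q2 is a dead state reached once `ba` has occurred; every other state accepts. q0 means no part of `ba` is currently matched.
With 3 states:
        a   b  
>* q0   q0  q1 
 * q1   q2  q1 
   q2   q2  q2 
(> = start, * = accepting)

start=q0; accept=q0,q1; q0-a>q0; q0-b>q1; q1-a>q2; q1-b>q1; q2-a>q2; q2-b>q2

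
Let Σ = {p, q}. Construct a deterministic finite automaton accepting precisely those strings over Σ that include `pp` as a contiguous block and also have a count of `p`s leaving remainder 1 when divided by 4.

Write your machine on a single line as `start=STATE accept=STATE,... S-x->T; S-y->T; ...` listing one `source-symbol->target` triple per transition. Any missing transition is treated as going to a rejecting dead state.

Run two small machines in parallel and take their product. The first has 3 states tracking whether and how much of `pp` has been seen; the second has 4 states tracking the count of `p`s modulo 4. A product state is a pair (one from each), accepting exactly when both do.
12 states suffice.
          p    q  
>  s0     s1   s0 
   s1     s2   s3 
   s2     s4   s2 
   s3     s5   s3 
   s4     s6   s4 
   s5     s4   s7 
   s6     s8   s6 
   s7     s9   s7 
 * s8     s2   s8 
   s9     s6  s10 
   s10   s11  s10 
   s11    s8   s0 
(> = start, * = accepting)

start=s0; accept=s8; s0-p->s1; s0-q->s0; s1-p->s2; s1-q->s3; s2-p->s4; s2-q->s2; s3-p->s5; s3-q->s3; s4-p->s6; s4-q->s4; s5-p->s4; s5-q->s7; s6-p->s8; s6-q->s6; s7-p->s9; s7-q->s7; s8-p->s2; s8-q->s8; s9-p->s6; s9-q->s10; s10-p->s11; s10-q->s10; s11-p->s8; s11-q->s0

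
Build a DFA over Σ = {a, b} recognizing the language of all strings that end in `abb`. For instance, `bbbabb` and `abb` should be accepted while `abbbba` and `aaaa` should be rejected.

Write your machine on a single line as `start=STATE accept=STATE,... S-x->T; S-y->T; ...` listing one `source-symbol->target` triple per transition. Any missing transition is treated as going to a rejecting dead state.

start=q0; accept=q3; q0-a->q1; q0-b->q0; q1-a->q1; q1-b->q2; q2-a->q1; q2-b->q3; q3-a->q1; q3-b->q0

Remember how much of `abb` the current input suffix matches. State q0 means no match yet; q1 means the last symbol is `a`; q2 means the last 2 symbols are `ab`; q3 means the last 3 symbols are `abb`. Only q3 accepts. On a mismatch, fall back to the longest proper suffix that is still a prefix of `abb`.
        a   b  
>  q0   q1  q0 
   q1   q1  q2 
   q2   q1  q3 
 * q3   q1  q0 
(> = start, * = accepting)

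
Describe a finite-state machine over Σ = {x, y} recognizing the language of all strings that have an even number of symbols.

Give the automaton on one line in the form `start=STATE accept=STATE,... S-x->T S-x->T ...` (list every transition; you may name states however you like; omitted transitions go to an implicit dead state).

Count input length modulo 2: every symbol advances one step around the cycle A → B → A. Accept at A.
A 2-state machine:
       x  y 
>* A   B  B 
   B   A  A 
(> = start, * = accepting)

start=A accept=A A-x->B A-y->B B-x->A B-y->A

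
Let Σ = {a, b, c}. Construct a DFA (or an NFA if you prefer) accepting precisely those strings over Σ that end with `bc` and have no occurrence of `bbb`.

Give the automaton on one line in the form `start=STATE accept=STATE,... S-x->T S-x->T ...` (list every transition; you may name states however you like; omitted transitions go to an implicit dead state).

Run two small machines in parallel and take their product. The first has 3 states tracking how much of the suffix `bc` has currently been matched; the second has 4 states tracking partial matches of the forbidden pattern `bbb`. A product state is a pair (one from each), accepting exactly when both do.
With 7 states:
        a   b   c  
>  q0   q0  q1  q0 
   q1   q0  q2  q3 
   q2   q0  q4  q3 
 * q3   q0  q1  q0 
   q4   q5  q4  q6 
   q5   q5  q4  q5 
   q6   q5  q4  q5 
(> = start, * = accepting)

start=q0 accept=q3 q0-a->q0 q0-b->q1 q0-c->q0 q1-a->q0 q1-b->q2 q1-c->q3 q2-a->q0 q2-b->q4 q2-c->q3 q3-a->q0 q3-b->q1 q3-c->q0 q4-a->q5 q4-b->q4 q4-c->q6 q5-a->q5 q5-b->q4 q5-c->q5 q6-a->q5 q6-b->q4 q6-c->q5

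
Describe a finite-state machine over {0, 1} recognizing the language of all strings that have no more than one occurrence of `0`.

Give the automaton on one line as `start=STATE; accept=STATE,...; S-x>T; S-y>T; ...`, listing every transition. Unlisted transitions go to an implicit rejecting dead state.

start=q0; accept=q0,q1; q0-0>q1; q0-1>q0; q1-0>q2; q1-1>q1; q2-0>q2; q2-1>q2

Only the number of `0`s matters, and only up to 2. Make a chain q0 → q1 → q2 advanced by each `0` (with q2 absorbing); every other symbol self-loops. The accepting set is {q0, q1}.
A 3-state machine:
        0   1  
>* q0   q1  q0 
 * q1   q2  q1 
   q2   q2  q2 
(> = start, * = accepting)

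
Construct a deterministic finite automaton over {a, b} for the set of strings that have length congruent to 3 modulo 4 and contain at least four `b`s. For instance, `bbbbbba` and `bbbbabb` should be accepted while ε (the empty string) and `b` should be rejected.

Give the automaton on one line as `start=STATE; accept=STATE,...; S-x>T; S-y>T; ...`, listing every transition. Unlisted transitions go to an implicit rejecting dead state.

Run two small machines in parallel and take their product. The first has 4 states tracking the input length modulo 4; the second has 6 states tracking the count of `b`s, saturating at 5. A product state is a pair (one from each), accepting exactly when both do. Equivalent product states are then merged.
          a    b  
>  q0     q1   q2 
   q1     q3   q4 
   q2     q4   q5 
   q3     q6   q7 
   q4     q7   q8 
   q5     q8   q9 
   q6     q0  q10 
   q7    q10  q11 
   q8    q11  q12 
   q9    q12  q13 
   q10    q2  q14 
   q11   q14  q15 
   q12   q15  q16 
   q13   q16  q16 
   q14    q5  q17 
   q15   q17  q18 
   q16   q18  q18 
   q17    q9  q19 
   q18   q19  q19 
 * q19   q13  q13 
(> = start, * = accepting)

start=q0; accept=q19; q0-a>q1; q0-b>q2; q1-a>q3; q1-b>q4; q2-a>q4; q2-b>q5; q3-a>q6; q3-b>q7; q4-a>q7; q4-b>q8; q5-a>q8; q5-b>q9; q6-a>q0; q6-b>q10; q7-a>q10; q7-b>q11; q8-a>q11; q8-b>q12; q9-a>q12; q9-b>q13; q10-a>q2; q10-b>q14; q11-a>q14; q11-b>q15; q12-a>q15; q12-b>q16; q13-a>q16; q13-b>q16; q14-a>q5; q14-b>q17; q15-a>q17; q15-b>q18; q16-a>q18; q16-b>q18; q17-a>q9; q17-b>q19; q18-a>q19; q18-b>q19; q19-a>q13; q19-b>q13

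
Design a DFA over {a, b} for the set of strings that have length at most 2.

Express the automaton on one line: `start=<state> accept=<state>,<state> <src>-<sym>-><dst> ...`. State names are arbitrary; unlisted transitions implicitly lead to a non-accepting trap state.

We only need to distinguish lengths 0, 1, …, 2, and '>2'. Chain S0 → S1 → S2 → S3 on every symbol, with S3 looping. Accepting states: {S0, S1, S2}.
With 4 states:
        a   b  
>* S0   S1  S1 
 * S1   S2  S2 
 * S2   S3  S3 
   S3   S3  S3 
(> = start, * = accepting)

start=S0 accept=S0,S1,S2 S0-a->S1 S0-b->S1 S1-a->S2 S1-b->S2 S2-a->S3 S2-b->S3 S3-a->S3 S3-b->S3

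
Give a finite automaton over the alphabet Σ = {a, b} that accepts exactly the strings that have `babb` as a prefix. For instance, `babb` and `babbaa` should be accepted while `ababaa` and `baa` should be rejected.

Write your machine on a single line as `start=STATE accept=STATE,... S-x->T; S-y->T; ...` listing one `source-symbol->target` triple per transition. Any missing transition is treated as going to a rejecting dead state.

start=s0; accept=s4; s0-a->s5; s0-b->s1; s1-a->s2; s1-b->s5; s2-a->s5; s2-b->s3; s3-a->s5; s3-b->s4; s4-a->s4; s4-b->s4; s5-a->s5; s5-b->s5

Walk along `babb` while the input agrees: from s0 take `b` to s1, and so on. Any deviation drops to the rejecting sink s5. Once s4 is reached the prefix is confirmed and every continuation is accepted.
A 6-state machine:
        a   b  
>  s0   s5  s1 
   s1   s2  s5 
   s2   s5  s3 
   s3   s5  s4 
 * s4   s4  s4 
   s5   s5  s5 
(> = start, * = accepting)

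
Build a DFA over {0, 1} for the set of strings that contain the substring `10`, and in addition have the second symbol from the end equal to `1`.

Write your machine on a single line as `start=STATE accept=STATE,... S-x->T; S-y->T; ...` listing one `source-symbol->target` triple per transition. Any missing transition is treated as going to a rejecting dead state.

Run two small machines in parallel and take their product. The first has 3 states tracking whether and how much of `10` has been seen; the second has 7 states tracking the last 2 symbols read. A product state is a pair (one from each), accepting exactly when both do.
A 10-state machine:
        0   1  
>  s0   s1  s2 
   s1   s3  s4 
   s2   s5  s6 
   s3   s3  s4 
   s4   s5  s6 
 * s5   s7  s8 
   s6   s5  s6 
   s7   s7  s8 
   s8   s5  s9 
 * s9   s5  s9 
(> = start, * = accepting)

start=s0; accept=s5,s9; s0-0->s1; s0-1->s2; s1-0->s3; s1-1->s4; s2-0->s5; s2-1->s6; s3-0->s3; s3-1->s4; s4-0->s5; s4-1->s6; s5-0->s7; s5-1->s8; s6-0->s5; s6-1->s6; s7-0->s7; s7-1->s8; s8-0->s5; s8-1->s9; s9-0->s5; s9-1->s9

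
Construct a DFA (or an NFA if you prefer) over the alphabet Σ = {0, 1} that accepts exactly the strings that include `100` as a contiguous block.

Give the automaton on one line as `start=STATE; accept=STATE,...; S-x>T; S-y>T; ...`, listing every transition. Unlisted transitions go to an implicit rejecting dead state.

start=S0; accept=S3; S0-0>S0; S0-1>S1; S1-0>S2; S1-1>S1; S2-0>S3; S2-1>S1; S3-0>S3; S3-1>S3

Track how much of `100` has been matched so far: state S0 is no progress, S3 is the absorbing accept state reached once `100` has occurred. Intermediate states record partial matches; on a mismatch, fall back to the longest reusable overlap.
        0   1  
>  S0   S0  S1 
   S1   S2  S1 
   S2   S3  S1 
 * S3   S3  S3 
(> = start, * = accepting)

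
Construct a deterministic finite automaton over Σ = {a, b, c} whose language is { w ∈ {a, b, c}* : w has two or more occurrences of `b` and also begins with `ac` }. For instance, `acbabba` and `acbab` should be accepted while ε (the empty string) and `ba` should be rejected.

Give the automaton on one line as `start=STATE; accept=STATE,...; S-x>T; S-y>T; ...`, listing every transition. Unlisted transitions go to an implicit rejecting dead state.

Handle the two conditions separately and then intersect. The first has 4 states tracking the count of `b`s, saturating at 3; the second has 4 states tracking whether the input so far still matches the prefix `ac`. A product state is a pair (one from each), accepting exactly when both do.
10 states suffice.
        a   b   c  
>  q0   q1  q2  q3 
   q1   q3  q2  q4 
   q2   q2  q5  q2 
   q3   q3  q2  q3 
   q4   q4  q6  q4 
   q5   q5  q7  q5 
   q6   q6  q8  q6 
   q7   q7  q7  q7 
 * q8   q8  q9  q8 
 * q9   q9  q9  q9 
(> = start, * = accepting)

start=q0; accept=q8,q9; q0-a>q1; q0-b>q2; q0-c>q3; q1-a>q3; q1-b>q2; q1-c>q4; q2-a>q2; q2-b>q5; q2-c>q2; q3-a>q3; q3-b>q2; q3-c>q3; q4-a>q4; q4-b>q6; q4-c>q4; q5-a>q5; q5-b>q7; q5-c>q5; q6-a>q6; q6-b>q8; q6-c>q6; q7-a>q7; q7-b>q7; q7-c>q7; q8-a>q8; q8-b>q9; q8-c>q8; q9-a>q9; q9-b>q9; q9-c>q9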